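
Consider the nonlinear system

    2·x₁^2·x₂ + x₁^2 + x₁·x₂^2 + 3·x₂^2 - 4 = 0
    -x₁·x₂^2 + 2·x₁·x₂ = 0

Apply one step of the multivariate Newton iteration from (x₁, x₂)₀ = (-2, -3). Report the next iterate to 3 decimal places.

At (-2, -3): F = (-15.000, 30.000).
Jacobian J = [[4·x₁·x₂ + 2·x₁ + x₂^2, 2·x₁^2 + 2·x₁·x₂ + 6·x₂], [-x₂^2 + 2·x₂, -2·x₁·x₂ + 2·x₁]].
At the point, J = [[29.000, 2.000], [-15.000, -16.000]] (det J = -434.000).
Solving J·Δ = −F gives Δ = (0.415, 1.486).
Then the next iterate is (x₁, x₂)₁ = (-1.585, -1.514).

(-1.585, -1.514)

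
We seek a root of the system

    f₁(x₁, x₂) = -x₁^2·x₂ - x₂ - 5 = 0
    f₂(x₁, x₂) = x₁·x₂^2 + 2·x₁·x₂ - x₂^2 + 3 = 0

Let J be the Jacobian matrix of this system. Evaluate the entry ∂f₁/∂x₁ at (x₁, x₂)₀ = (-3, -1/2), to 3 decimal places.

∂f₁/∂x₁ = -2·x₁·x₂.
At (-3, -1/2) this is -3.000.

-3.000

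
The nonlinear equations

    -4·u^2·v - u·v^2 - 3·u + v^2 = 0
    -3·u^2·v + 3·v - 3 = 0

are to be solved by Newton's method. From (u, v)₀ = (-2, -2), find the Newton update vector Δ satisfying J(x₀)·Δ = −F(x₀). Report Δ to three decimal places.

(-0.093, 1.916)

At (-2, -2): F = (50.000, 15.000).
Jacobian J = [[-8·u·v - v^2 - 3, -4·u^2 - 2·u·v + 2·v], [-6·u·v, -3·u^2 + 3]].
At the point, J = [[-39.000, -28.000], [-24.000, -9.000]] (det J = -321.000).
Solving J·Δ = −F gives Δ = (-0.093, 1.916).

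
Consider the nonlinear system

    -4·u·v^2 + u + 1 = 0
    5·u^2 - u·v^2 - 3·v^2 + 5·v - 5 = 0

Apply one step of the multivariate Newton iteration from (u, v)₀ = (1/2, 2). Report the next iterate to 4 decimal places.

(0.5245, 1.1416)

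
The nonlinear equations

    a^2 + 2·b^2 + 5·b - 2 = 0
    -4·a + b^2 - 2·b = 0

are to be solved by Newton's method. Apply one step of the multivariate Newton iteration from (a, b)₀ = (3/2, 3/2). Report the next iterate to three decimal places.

(-0.340, 0.888)

At (3/2, 3/2): F = (12.250, -6.750).
Jacobian J = [[2·a, 4·b + 5], [-4, 2·b - 2]].
At the point, J = [[3.000, 11.000], [-4.000, 1.000]] (det J = 47.000).
Solving J·Δ = −F gives Δ = (-1.840, -0.612).
Then the next iterate is (a, b)₁ = (-0.340, 0.888).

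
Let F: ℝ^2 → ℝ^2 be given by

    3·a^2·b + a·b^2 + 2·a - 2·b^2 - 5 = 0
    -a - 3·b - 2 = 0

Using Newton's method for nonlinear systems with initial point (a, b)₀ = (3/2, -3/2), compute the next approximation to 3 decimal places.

(0.625, -0.875)

At (3/2, -3/2): F = (-13.250, 1.000).
Jacobian J = [[6·a·b + b^2 + 2, 3·a^2 + 2·a·b - 4·b], [-1, -3]].
At the point, J = [[-9.250, 8.250], [-1.000, -3.000]] (det J = 36.000).
Solving J·Δ = −F gives Δ = (-0.875, 0.625).
Then the next iterate is (a, b)₁ = (0.625, -0.875).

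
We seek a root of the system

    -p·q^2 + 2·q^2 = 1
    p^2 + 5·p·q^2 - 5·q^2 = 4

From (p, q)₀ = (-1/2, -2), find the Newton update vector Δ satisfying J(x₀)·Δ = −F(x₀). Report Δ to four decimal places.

At (-1/2, -2): F = (9.0000, -33.7500).
Jacobian J = [[-q^2, -2·p·q + 4·q], [2·p + 5·q^2, 10·p·q - 10·q]].
At the point, J = [[-4.0000, -10.0000], [19.0000, 30.0000]] (det J = 70.0000).
Solving J·Δ = −F gives Δ = (0.9643, 0.5143).

(0.9643, 0.5143)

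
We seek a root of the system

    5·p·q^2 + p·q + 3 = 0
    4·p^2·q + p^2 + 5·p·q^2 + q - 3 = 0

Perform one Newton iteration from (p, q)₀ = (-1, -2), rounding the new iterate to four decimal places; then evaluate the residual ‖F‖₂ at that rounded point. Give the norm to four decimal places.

At (-1, -2): F = (-15.0000, -32.0000).
Jacobian J = [[5·q^2 + q, 10·p·q + p], [8·p·q + 2·p + 5·q^2, 4·p^2 + 10·p·q + 1]].
At the point, J = [[18.0000, 19.0000], [34.0000, 25.0000]] (det J = -196.0000).
Solving J·Δ = −F gives Δ = (1.1888, -0.3367).
Then the next iterate is (p, q)₁ = (0.1888, -2.3367).
Re-evaluating at (0.1888, -2.3367): F = (7.713229, -0.479828), so ‖F‖₂ = 7.7281.

7.7281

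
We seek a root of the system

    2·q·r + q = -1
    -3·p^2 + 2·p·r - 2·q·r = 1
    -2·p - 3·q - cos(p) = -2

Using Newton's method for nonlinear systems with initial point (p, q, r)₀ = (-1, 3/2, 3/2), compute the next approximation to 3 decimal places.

(-0.800, 0.964, -0.119)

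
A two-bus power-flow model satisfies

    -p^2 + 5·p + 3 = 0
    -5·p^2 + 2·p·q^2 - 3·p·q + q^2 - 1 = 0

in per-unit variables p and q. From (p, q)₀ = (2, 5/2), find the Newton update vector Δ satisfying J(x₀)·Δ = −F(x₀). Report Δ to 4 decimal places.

(-9.0000, -6.8553)

At (2, 5/2): F = (9.0000, -4.7500).
Jacobian J = [[-2·p + 5, 0], [-10·p + 2·q^2 - 3·q, 4·p·q - 3·p + 2·q]].
At the point, J = [[1.0000, 0.0000], [-15.0000, 19.0000]] (det J = 19.0000).
Solving J·Δ = −F gives Δ = (-9.0000, -6.8553).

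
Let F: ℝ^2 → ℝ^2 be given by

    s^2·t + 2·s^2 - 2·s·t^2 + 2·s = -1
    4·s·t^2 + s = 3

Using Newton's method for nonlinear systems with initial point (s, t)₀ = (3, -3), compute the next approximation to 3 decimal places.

At (3, -3): F = (-56.000, 108.000).
Jacobian J = [[2·s·t + 4·s - 2·t^2 + 2, s^2 - 4·s·t], [4·t^2 + 1, 8·s·t]].
At the point, J = [[-22.000, 45.000], [37.000, -72.000]] (det J = -81.000).
Solving J·Δ = −F gives Δ = (-10.222, -3.753).
Then the next iterate is (s, t)₁ = (-7.222, -6.753).

(-7.222, -6.753)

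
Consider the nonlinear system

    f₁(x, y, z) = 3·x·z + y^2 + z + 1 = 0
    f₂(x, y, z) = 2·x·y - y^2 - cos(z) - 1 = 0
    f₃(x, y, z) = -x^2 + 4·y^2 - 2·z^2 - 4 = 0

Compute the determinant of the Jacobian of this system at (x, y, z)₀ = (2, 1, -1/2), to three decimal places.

J = [[3·z, 2·y, 3·x + 1], [2·y, 2·x - 2·y, sin(z)], [-2·x, 8·y, -4·z]].
At the point, J = [[-1.500, 2.000, 7.000], [2.000, 2.000, -0.47943], [-4.000, 8.000, 2.000]].
det J = 152.082.

152.082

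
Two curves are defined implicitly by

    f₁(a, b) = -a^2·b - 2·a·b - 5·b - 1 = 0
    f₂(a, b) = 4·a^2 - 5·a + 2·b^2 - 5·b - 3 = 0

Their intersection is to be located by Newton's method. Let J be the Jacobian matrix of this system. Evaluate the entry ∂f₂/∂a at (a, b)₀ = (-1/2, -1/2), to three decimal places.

-9.000

∂f₂/∂a = 8·a - 5.
At (-1/2, -1/2) this is -9.000.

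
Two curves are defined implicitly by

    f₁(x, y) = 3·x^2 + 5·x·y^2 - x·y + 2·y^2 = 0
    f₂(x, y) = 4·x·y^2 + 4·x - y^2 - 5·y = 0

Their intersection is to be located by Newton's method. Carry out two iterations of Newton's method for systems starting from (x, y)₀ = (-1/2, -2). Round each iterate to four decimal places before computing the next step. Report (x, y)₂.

(-0.3897, -1.5757)

At (-1/2, -2): F = (-2.2500, -4.0000).
Jacobian J = [[6·x + 5·y^2 - y, 10·x·y - x + 4·y], [4·y^2 + 4, 8·x·y - 2·y - 5]].
At the point, J = [[19.0000, 2.5000], [20.0000, 7.0000]] (det J = 83.0000).
Solving J·Δ = −F gives Δ = (0.0693, 0.3735).
Then the next iterate is (x, y)₁ = (-0.4307, -1.6265).
Round to (-0.4307, -1.6265) and repeat: F = (-0.550111, -0.793474), J = [[12.269811, 0.930036], [14.582009, 3.857268]].
Δ = (0.0410, 0.0508), so (x, y)₂ = (-0.3897, -1.5757).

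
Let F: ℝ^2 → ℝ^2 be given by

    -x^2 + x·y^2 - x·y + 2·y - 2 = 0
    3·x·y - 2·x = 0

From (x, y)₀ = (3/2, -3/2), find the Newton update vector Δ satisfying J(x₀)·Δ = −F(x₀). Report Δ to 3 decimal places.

At (3/2, -3/2): F = (-1.625, -9.750).
Jacobian J = [[-2·x + y^2 - y, 2·x·y - x + 2], [3·y - 2, 3·x]].
At the point, J = [[0.750, -4.000], [-6.500, 4.500]] (det J = -22.625).
Solving J·Δ = −F gives Δ = (-2.047, -0.790).

(-2.047, -0.790)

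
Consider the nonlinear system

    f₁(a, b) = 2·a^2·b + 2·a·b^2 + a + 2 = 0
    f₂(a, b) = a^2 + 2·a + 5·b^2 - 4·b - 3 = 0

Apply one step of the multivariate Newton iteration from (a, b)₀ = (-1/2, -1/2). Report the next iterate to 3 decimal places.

(-0.844, -0.594)

At (-1/2, -1/2): F = (1.000, -0.500).
Jacobian J = [[4·a·b + 2·b^2 + 1, 2·a^2 + 4·a·b], [2·a + 2, 10·b - 4]].
At the point, J = [[2.500, 1.500], [1.000, -9.000]] (det J = -24.000).
Solving J·Δ = −F gives Δ = (-0.344, -0.094).
Then the next iterate is (a, b)₁ = (-0.844, -0.594).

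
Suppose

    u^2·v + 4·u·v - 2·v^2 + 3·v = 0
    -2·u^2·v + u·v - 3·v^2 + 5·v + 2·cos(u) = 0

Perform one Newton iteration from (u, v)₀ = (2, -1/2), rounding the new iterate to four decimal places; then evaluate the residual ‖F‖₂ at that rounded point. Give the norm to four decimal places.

0.9549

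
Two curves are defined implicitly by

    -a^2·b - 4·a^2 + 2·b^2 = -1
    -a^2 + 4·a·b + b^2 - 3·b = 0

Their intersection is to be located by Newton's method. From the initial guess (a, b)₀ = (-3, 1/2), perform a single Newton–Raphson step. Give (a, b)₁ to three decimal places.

At (-3, 1/2): F = (-39.000, -16.250).
Jacobian J = [[-2·a·b - 8·a, -a^2 + 4·b], [-2·a + 4·b, 4·a + 2·b - 3]].
At the point, J = [[27.000, -7.000], [8.000, -14.000]] (det J = -322.000).
Solving J·Δ = −F gives Δ = (1.342, -0.394).
Then the next iterate is (a, b)₁ = (-1.658, 0.106).

(-1.658, 0.106)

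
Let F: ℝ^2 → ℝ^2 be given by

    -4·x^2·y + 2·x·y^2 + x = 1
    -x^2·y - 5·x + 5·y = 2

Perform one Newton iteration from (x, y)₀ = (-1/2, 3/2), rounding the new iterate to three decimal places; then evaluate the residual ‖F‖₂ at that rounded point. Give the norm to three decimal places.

At (-1/2, 3/2): F = (-5.250, 7.625).
Jacobian J = [[-8·x·y + 2·y^2 + 1, -4·x^2 + 4·x·y], [-2·x·y - 5, -x^2 + 5]].
At the point, J = [[11.500, -4.000], [-3.500, 4.750]] (det J = 40.625).
Solving J·Δ = −F gives Δ = (-0.137, -1.706).
Then the next iterate is (x, y)₁ = (-0.637, -0.206).
Re-evaluating at (-0.637, -0.206): F = (-1.35671, 0.23859), so ‖F‖₂ = 1.378.

1.378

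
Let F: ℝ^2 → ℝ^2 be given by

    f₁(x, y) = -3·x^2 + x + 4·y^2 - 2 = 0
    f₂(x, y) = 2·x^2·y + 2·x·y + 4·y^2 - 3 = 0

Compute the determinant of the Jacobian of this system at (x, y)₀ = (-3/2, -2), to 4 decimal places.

J = [[-6·x + 1, 8·y], [4·x·y + 2·y, 2·x^2 + 2·x + 8·y]].
At the point, J = [[10.0000, -16.0000], [8.0000, -14.5000]].
det J = -17.0000.

-17.0000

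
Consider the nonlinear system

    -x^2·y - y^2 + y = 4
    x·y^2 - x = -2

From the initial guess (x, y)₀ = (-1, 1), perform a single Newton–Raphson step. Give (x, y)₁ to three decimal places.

(2.500, 2.000)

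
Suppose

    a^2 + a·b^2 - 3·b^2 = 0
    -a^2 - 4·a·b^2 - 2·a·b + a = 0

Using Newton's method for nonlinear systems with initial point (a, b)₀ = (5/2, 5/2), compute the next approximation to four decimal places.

(1.9760, 1.3921)

At (5/2, 5/2): F = (3.1250, -78.7500).
Jacobian J = [[2·a + b^2, 2·a·b - 6·b], [-2·a - 4·b^2 - 2·b + 1, -8·a·b - 2·a]].
At the point, J = [[11.2500, -2.5000], [-34.0000, -55.0000]] (det J = -703.7500).
Solving J·Δ = −F gives Δ = (-0.5240, -1.1079).
Then the next iterate is (a, b)₁ = (1.9760, 1.3921).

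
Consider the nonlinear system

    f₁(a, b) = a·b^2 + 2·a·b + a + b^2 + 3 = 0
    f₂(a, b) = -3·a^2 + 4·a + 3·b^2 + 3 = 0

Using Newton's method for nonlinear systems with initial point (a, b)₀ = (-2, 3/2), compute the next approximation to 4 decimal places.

(-1.1857, 1.1913)

At (-2, 3/2): F = (-7.2500, -10.2500).
Jacobian J = [[b^2 + 2·b + 1, 2·a·b + 2·a + 2·b], [-6·a + 4, 6·b]].
At the point, J = [[6.2500, -7.0000], [16.0000, 9.0000]] (det J = 168.2500).
Solving J·Δ = −F gives Δ = (0.8143, -0.3087).
Then the next iterate is (a, b)₁ = (-1.1857, 1.1913).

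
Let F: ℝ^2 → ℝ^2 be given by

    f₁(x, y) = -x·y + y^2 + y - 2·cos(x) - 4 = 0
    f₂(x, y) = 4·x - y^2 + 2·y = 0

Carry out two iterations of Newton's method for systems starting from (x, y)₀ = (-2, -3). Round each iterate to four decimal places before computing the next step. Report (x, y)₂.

At (-2, -3): F = (-3.167706, -23.0000).
Jacobian J = [[-y + 2·sin(x), -x + 2·y + 1], [4, -2·y + 2]].
At the point, J = [[1.181405, -3.0000], [4.0000, 8.0000]] (det J = 21.451241).
Solving J·Δ = −F gives Δ = (4.3980, 0.6760).
Then the next iterate is (x, y)₁ = (2.3980, -2.3240).
Round to (2.3980, -2.3240) and repeat: F = (6.122011, -0.456976), J = [[3.677873, -6.0460], [4.0000, 6.6480]].
Δ = (-0.7800, 0.5381), so (x, y)₂ = (1.6180, -1.7859).

(1.6180, -1.7859)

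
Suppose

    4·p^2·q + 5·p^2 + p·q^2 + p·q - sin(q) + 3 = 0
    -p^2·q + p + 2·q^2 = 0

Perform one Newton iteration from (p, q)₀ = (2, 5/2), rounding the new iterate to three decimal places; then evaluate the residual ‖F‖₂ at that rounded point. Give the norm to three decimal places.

At (2, 5/2): F = (79.90153, 4.500).
Jacobian J = [[8·p·q + 10·p + q^2 + q, 4·p^2 + 2·p·q + p - cos(q)], [-2·p·q + 1, -p^2 + 4·q]].
At the point, J = [[68.750, 28.80114], [-9.000, 6.000]] (det J = 671.71029).
Solving J·Δ = −F gives Δ = (-0.521, -1.531).
Then the next iterate is (p, q)₁ = (1.479, 0.969).
Re-evaluating at (1.479, 0.969): F = (24.41328, 1.23729), so ‖F‖₂ = 24.445.

24.445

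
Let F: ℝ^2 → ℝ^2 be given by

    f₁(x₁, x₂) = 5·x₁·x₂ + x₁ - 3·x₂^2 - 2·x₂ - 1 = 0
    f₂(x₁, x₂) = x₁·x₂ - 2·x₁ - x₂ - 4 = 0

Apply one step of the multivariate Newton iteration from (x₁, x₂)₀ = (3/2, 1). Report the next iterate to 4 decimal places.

(2.2000, 15.4000)

At (3/2, 1): F = (3.0000, -6.5000).
Jacobian J = [[5·x₂ + 1, 5·x₁ - 6·x₂ - 2], [x₂ - 2, x₁ - 1]].
At the point, J = [[6.0000, -0.5000], [-1.0000, 0.5000]] (det J = 2.5000).
Solving J·Δ = −F gives Δ = (0.7000, 14.4000).
Then the next iterate is (x₁, x₂)₁ = (2.2000, 15.4000).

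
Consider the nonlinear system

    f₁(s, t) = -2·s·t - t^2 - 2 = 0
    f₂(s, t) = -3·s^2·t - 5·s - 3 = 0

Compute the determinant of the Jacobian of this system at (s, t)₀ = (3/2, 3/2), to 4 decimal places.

-90.7500

J = [[-2·t, -2·s - 2·t], [-6·s·t - 5, -3·s^2]].
At the point, J = [[-3.0000, -6.0000], [-18.5000, -6.7500]].
det J = -90.7500.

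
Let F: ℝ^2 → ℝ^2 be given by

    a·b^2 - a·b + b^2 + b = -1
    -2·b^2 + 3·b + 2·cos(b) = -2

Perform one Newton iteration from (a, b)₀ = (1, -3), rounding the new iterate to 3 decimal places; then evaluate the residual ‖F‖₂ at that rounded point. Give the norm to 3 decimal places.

At (1, -3): F = (19.000, -26.97998).
Jacobian J = [[b^2 - b, 2·a·b - a + 2·b + 1], [0, -4·b - 2·sin(b) + 3]].
At the point, J = [[12.000, -12.000], [0.000, 15.28224]] (det J = 183.38688).
Solving J·Δ = −F gives Δ = (0.182, 1.765).
Then the next iterate is (a, b)₁ = (1.182, -1.235).
Re-evaluating at (1.182, -1.235): F = (4.55281, -4.09641), so ‖F‖₂ = 6.124.

6.124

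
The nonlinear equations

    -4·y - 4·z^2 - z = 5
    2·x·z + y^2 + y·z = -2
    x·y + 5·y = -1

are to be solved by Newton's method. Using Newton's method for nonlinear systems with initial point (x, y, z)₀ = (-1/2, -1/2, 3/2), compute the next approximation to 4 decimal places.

(-1.0873, -0.2875, 0.3961)

At (-1/2, -1/2, 3/2): F = (-13.5000, 0.0000, -1.2500).
Jacobian J = [[0, -4, -8·z - 1], [2·z, 2·y + z, 2·x + y], [y, x + 5, 0]].
At the point, J = [[0.0000, -4.0000, -13.0000], [3.0000, 0.5000, -1.5000], [-0.5000, 4.5000, 0.0000]] (det J = -181.7500).
Solving J·Δ = −F gives Δ = (-0.5873, 0.2125, -1.1039).
Then the next iterate is (x, y, z)₁ = (-1.0873, -0.2875, 0.3961).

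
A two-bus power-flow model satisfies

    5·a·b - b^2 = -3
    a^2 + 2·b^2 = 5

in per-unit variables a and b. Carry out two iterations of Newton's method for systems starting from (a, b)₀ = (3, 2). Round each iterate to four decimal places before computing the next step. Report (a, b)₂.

(-1.8514, 3.2198)

At (3, 2): F = (29.0000, 12.0000).
Jacobian J = [[5·b, 5·a - 2·b], [2·a, 4·b]].
At the point, J = [[10.0000, 11.0000], [6.0000, 8.0000]] (det J = 14.0000).
Solving J·Δ = −F gives Δ = (-7.1429, 3.8571).
Then the next iterate is (a, b)₁ = (-4.1429, 5.8571).
Round to (-4.1429, 5.8571) and repeat: F = (-152.632518, 80.774861), J = [[29.2855, -32.4287], [-8.2858, 23.4284]].
Δ = (2.2915, -2.6373), so (a, b)₂ = (-1.8514, 3.2198).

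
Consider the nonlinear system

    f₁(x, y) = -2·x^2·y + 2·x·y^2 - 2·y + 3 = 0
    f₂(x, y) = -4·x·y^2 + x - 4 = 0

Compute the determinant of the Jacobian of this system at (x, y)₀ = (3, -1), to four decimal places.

240.0000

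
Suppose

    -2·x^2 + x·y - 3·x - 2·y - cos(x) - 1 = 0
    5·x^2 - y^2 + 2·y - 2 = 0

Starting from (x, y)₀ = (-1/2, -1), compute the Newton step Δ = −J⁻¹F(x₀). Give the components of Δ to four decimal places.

At (-1/2, -1): F = (1.622417, -3.7500).
Jacobian J = [[-4·x + y + sin(x) - 3, x - 2], [10·x, -2·y + 2]].
At the point, J = [[-2.479426, -2.5000], [-5.0000, 4.0000]] (det J = -22.417702).
Solving J·Δ = −F gives Δ = (-0.1287, 0.7766).

(-0.1287, 0.7766)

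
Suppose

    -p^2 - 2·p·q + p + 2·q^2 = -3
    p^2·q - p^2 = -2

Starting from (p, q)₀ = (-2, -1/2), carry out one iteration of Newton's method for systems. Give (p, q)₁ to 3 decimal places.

(-1.167, -0.750)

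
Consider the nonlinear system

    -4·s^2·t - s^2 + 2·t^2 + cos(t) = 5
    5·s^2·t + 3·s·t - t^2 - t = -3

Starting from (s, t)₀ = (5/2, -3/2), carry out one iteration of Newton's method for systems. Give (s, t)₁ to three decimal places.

At (5/2, -3/2): F = (30.82074, -55.875).
Jacobian J = [[-8·s·t - 2·s, -4·s^2 + 4·t - sin(t)], [10·s·t + 3·t, 5·s^2 + 3·s - 2·t - 1]].
At the point, J = [[25.000, -30.00251], [-42.000, 40.750]] (det J = -241.35521).
Solving J·Δ = −F gives Δ = (-1.742, -0.424).
Then the next iterate is (s, t)₁ = (0.758, -1.924).

(0.758, -1.924)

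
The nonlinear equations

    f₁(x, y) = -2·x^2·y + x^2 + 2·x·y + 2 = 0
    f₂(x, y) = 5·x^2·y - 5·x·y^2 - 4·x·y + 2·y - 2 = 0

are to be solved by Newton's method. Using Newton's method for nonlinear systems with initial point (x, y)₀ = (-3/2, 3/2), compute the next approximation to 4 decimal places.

At (-3/2, 3/2): F = (-7.0000, 43.7500).
Jacobian J = [[-4·x·y + 2·x + 2·y, -2·x^2 + 2·x], [10·x·y - 5·y^2 - 4·y, 5·x^2 - 10·x·y - 4·x + 2]].
At the point, J = [[9.0000, -7.5000], [-39.7500, 41.7500]] (det J = 77.6250).
Solving J·Δ = −F gives Δ = (-0.4622, -1.4879).
Then the next iterate is (x, y)₁ = (-1.9622, 0.0121).

(-1.9622, 0.0121)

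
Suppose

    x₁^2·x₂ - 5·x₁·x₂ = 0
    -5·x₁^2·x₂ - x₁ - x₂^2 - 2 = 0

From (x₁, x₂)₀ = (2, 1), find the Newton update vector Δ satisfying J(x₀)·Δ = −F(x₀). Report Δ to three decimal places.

At (2, 1): F = (-6.000, -25.000).
Jacobian J = [[2·x₁·x₂ - 5·x₂, x₁^2 - 5·x₁], [-10·x₁·x₂ - 1, -5·x₁^2 - 2·x₂]].
At the point, J = [[-1.000, -6.000], [-21.000, -22.000]] (det J = -104.000).
Solving J·Δ = −F gives Δ = (-0.173, -0.971).

(-0.173, -0.971)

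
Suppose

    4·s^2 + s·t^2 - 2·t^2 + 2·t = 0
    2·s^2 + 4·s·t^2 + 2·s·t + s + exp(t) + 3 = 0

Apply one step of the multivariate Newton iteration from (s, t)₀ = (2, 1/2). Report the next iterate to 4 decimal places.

At (2, 1/2): F = (17.0000, 18.648721).
Jacobian J = [[8·s + t^2, 2·s·t - 4·t + 2], [4·s + 4·t^2 + 2·t + 1, 8·s·t + 2·s + exp(t)]].
At the point, J = [[16.2500, 2.0000], [11.0000, 13.648721]] (det J = 199.791721).
Solving J·Δ = −F gives Δ = (-0.9747, -0.5808).
Then the next iterate is (s, t)₁ = (1.0253, -0.0808).

(1.0253, -0.0808)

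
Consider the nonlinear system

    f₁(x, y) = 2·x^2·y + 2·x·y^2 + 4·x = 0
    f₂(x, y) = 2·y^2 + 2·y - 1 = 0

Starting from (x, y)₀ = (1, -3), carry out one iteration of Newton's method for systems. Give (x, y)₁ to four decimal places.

At (1, -3): F = (16.0000, 11.0000).
Jacobian J = [[4·x·y + 2·y^2 + 4, 2·x^2 + 4·x·y], [0, 4·y + 2]].
At the point, J = [[10.0000, -10.0000], [0.0000, -10.0000]] (det J = -100.0000).
Solving J·Δ = −F gives Δ = (-0.5000, 1.1000).
Then the next iterate is (x, y)₁ = (0.5000, -1.9000).

(0.5000, -1.9000)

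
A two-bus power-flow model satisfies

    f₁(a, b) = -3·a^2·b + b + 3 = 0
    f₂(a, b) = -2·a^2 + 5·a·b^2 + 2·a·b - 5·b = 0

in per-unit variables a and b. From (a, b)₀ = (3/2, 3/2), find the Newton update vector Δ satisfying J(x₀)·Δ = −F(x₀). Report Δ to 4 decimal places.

At (3/2, 3/2): F = (-5.6250, 9.3750).
Jacobian J = [[-6·a·b, -3·a^2 + 1], [-4·a + 5·b^2 + 2·b, 10·a·b + 2·a - 5]].
At the point, J = [[-13.5000, -5.7500], [8.2500, 20.5000]] (det J = -229.3125).
Solving J·Δ = −F gives Δ = (-0.2678, -0.3496).

(-0.2678, -0.3496)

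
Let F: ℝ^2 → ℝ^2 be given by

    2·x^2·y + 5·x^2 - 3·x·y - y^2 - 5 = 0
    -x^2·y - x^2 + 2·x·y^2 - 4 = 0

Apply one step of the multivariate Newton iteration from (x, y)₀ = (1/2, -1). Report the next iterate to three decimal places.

At (1/2, -1): F = (-3.750, -3.000).
Jacobian J = [[4·x·y + 10·x - 3·y, 2·x^2 - 3·x - 2·y], [-2·x·y - 2·x + 2·y^2, -x^2 + 4·x·y]].
At the point, J = [[6.000, 1.000], [2.000, -2.250]] (det J = -15.500).
Solving J·Δ = −F gives Δ = (0.738, -0.677).
Then the next iterate is (x, y)₁ = (1.238, -1.677).

(1.238, -1.677)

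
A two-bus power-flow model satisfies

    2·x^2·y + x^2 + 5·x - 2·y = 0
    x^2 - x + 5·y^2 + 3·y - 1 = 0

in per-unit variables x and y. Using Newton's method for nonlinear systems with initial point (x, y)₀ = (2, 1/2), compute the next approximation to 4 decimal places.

At (2, 1/2): F = (17.0000, 3.7500).
Jacobian J = [[4·x·y + 2·x + 5, 2·x^2 - 2], [2·x - 1, 10·y + 3]].
At the point, J = [[13.0000, 6.0000], [3.0000, 8.0000]] (det J = 86.0000).
Solving J·Δ = −F gives Δ = (-1.3198, 0.0262).
Then the next iterate is (x, y)₁ = (0.6802, 0.5262).

(0.6802, 0.5262)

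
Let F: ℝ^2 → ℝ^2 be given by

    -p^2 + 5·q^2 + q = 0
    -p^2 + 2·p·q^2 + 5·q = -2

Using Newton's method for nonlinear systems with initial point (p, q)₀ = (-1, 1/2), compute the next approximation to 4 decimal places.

(-2.7500, 0.9583)

At (-1, 1/2): F = (0.7500, 3.0000).
Jacobian J = [[-2·p, 10·q + 1], [-2·p + 2·q^2, 4·p·q + 5]].
At the point, J = [[2.0000, 6.0000], [2.5000, 3.0000]] (det J = -9.0000).
Solving J·Δ = −F gives Δ = (-1.7500, 0.4583).
Then the next iterate is (p, q)₁ = (-2.7500, 0.9583).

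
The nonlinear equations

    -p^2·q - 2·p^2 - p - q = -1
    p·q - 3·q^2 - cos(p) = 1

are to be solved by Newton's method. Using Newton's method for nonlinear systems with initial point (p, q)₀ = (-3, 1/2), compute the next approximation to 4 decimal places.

At (-3, 1/2): F = (-19.0000, -2.260008).
Jacobian J = [[-2·p·q - 4·p - 1, -p^2 - 1], [q + sin(p), p - 6·q]].
At the point, J = [[14.0000, -10.0000], [0.358880, -6.0000]] (det J = -80.411200).
Solving J·Δ = −F gives Δ = (1.1367, -0.3087).
Then the next iterate is (p, q)₁ = (-1.8633, 0.1913).

(-1.8633, 0.1913)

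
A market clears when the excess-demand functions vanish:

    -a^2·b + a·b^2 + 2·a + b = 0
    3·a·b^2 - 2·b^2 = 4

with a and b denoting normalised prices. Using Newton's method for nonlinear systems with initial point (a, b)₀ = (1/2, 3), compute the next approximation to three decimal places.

At (1/2, 3): F = (7.750, -8.500).
Jacobian J = [[-2·a·b + b^2 + 2, -a^2 + 2·a·b + 1], [3·b^2, 6·a·b - 4·b]].
At the point, J = [[8.000, 3.750], [27.000, -3.000]] (det J = -125.250).
Solving J·Δ = −F gives Δ = (0.069, -2.214).
Then the next iterate is (a, b)₁ = (0.569, 0.786).

(0.569, 0.786)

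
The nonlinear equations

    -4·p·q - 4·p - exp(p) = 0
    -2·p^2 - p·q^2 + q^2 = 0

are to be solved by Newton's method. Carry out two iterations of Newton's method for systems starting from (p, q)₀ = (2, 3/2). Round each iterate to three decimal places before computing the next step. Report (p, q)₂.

(1.137, -1.527)

At (2, 3/2): F = (-27.38906, -10.250).
Jacobian J = [[-4·q - exp(p) - 4, -4·p], [-4·p - q^2, -2·p·q + 2·q]].
At the point, J = [[-17.38906, -8.000], [-10.250, -3.000]] (det J = -29.83283).
Solving J·Δ = −F gives Δ = (0.006, -3.436).
Then the next iterate is (p, q)₁ = (2.006, -1.936).
Round to (2.006, -1.936) and repeat: F = (0.07694, -11.81866), J = [[-3.68952, -8.024], [-11.77210, 3.89523]].
Δ = (-0.869, 0.409), so (p, q)₂ = (1.137, -1.527).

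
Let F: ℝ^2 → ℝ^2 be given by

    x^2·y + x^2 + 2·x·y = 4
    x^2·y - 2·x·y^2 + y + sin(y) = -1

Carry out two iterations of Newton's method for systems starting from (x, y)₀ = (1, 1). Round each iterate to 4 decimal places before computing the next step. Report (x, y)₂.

At (1, 1): F = (0.0000, 1.841471).
Jacobian J = [[2·x·y + 2·x + 2·y, x^2 + 2·x], [2·x·y - 2·y^2, x^2 - 4·x·y + cos(y) + 1]].
At the point, J = [[6.0000, 3.0000], [0.0000, -1.459698]] (det J = -8.758186).
Solving J·Δ = −F gives Δ = (-0.6308, 1.2615).
Then the next iterate is (x, y)₁ = (0.3692, 2.2615).
Round to (0.3692, 2.2615) and repeat: F = (-1.885538, 0.564100), J = [[6.931292, 0.874709], [-8.558873, -2.840554]].
Δ = (0.3985, -1.0021), so (x, y)₂ = (0.7677, 1.2594).

(0.7677, 1.2594)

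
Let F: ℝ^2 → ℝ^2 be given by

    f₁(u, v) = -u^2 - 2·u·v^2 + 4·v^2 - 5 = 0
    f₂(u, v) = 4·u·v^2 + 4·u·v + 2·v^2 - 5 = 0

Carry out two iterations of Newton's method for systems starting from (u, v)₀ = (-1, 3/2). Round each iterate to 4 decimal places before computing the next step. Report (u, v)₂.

(0.2073, 1.1748)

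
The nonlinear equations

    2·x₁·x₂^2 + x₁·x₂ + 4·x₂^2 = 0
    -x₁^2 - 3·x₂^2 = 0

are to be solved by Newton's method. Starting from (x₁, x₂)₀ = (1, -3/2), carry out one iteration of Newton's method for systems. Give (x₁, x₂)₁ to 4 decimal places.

At (1, -3/2): F = (12.0000, -7.7500).
Jacobian J = [[2·x₂^2 + x₂, 4·x₁·x₂ + x₁ + 8·x₂], [-2·x₁, -6·x₂]].
At the point, J = [[3.0000, -17.0000], [-2.0000, 9.0000]] (det J = -7.0000).
Solving J·Δ = −F gives Δ = (-3.3929, 0.1071).
Then the next iterate is (x₁, x₂)₁ = (-2.3929, -1.3929).

(-2.3929, -1.3929)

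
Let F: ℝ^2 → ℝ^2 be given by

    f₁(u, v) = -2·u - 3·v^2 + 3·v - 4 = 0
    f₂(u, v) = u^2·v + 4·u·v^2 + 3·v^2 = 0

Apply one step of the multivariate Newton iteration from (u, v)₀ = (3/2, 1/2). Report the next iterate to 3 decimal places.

At (3/2, 1/2): F = (-6.250, 3.375).
Jacobian J = [[-2, -6·v + 3], [2·u·v + 4·v^2, u^2 + 8·u·v + 6·v]].
At the point, J = [[-2.000, 0.000], [2.500, 11.250]] (det J = -22.500).
Solving J·Δ = −F gives Δ = (-3.125, 0.394).
Then the next iterate is (u, v)₁ = (-1.625, 0.894).

(-1.625, 0.894)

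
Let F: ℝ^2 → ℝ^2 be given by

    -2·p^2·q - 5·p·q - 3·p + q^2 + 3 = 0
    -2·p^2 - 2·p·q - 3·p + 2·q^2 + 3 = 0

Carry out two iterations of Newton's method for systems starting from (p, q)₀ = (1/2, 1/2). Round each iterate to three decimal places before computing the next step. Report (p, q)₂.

At (1/2, 1/2): F = (0.250, 1.000).
Jacobian J = [[-4·p·q - 5·q - 3, -2·p^2 - 5·p + 2·q], [-4·p - 2·q - 3, -2·p + 4·q]].
At the point, J = [[-6.500, -2.000], [-6.000, 1.000]] (det J = -18.500).
Solving J·Δ = −F gives Δ = (0.122, -0.270).
Then the next iterate is (p, q)₁ = (0.622, 0.230).
Round to (0.622, 0.230) and repeat: F = (0.29363, 0.17991), J = [[-4.72224, -3.42377], [-5.948, -0.324]].
Δ = (0.028, 0.048), so (p, q)₂ = (0.650, 0.278).

(0.650, 0.278)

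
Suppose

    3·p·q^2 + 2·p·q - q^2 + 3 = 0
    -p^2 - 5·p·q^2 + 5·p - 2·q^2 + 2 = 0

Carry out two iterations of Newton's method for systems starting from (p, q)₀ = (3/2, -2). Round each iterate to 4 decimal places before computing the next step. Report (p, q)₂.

At (3/2, -2): F = (11.0000, -30.7500).
Jacobian J = [[3·q^2 + 2·q, 6·p·q + 2·p - 2·q], [-2·p - 5·q^2 + 5, -10·p·q - 4·q]].
At the point, J = [[8.0000, -11.0000], [-18.0000, 38.0000]] (det J = 106.0000).
Solving J·Δ = −F gives Δ = (-0.7524, 0.4528).
Then the next iterate is (p, q)₁ = (0.7476, -1.5472).
Round to (0.7476, -1.5472) and repeat: F = (3.661676, -8.556690), J = [[4.087084, -2.350520], [-8.464339, 17.755667]].
Δ = (-0.8525, 0.0755), so (p, q)₂ = (-0.1049, -1.4717).

(-0.1049, -1.4717)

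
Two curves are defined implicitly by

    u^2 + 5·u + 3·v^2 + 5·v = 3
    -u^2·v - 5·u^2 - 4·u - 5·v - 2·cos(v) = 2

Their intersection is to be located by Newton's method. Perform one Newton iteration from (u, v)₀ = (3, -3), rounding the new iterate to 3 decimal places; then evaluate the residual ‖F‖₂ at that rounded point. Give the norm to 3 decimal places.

At (3, -3): F = (33.000, -15.02002).
Jacobian J = [[2·u + 5, 6·v + 5], [-2·u·v - 10·u - 4, -u^2 + 2·sin(v) - 5]].
At the point, J = [[11.000, -13.000], [-16.000, -14.28224]] (det J = -365.10464).
Solving J·Δ = −F gives Δ = (-1.826, 0.994).
Then the next iterate is (u, v)₁ = (1.174, -2.006).
Re-evaluating at (1.174, -2.006): F = (6.29038, 0.05063), so ‖F‖₂ = 6.291.

6.291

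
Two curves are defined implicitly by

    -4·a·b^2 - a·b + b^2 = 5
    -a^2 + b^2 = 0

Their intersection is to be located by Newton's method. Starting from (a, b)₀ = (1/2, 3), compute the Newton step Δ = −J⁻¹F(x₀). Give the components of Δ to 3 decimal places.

(-0.150, -1.483)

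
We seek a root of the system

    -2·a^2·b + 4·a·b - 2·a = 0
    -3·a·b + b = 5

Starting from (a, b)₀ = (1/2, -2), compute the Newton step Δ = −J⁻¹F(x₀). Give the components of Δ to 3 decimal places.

(1.333, 8.000)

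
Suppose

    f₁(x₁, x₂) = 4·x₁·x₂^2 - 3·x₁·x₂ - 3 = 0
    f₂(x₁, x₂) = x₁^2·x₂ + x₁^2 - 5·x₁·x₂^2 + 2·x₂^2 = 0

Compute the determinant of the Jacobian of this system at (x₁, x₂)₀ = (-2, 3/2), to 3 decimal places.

-202.500

J = [[4·x₂^2 - 3·x₂, 8·x₁·x₂ - 3·x₁], [2·x₁·x₂ + 2·x₁ - 5·x₂^2, x₁^2 - 10·x₁·x₂ + 4·x₂]].
At the point, J = [[4.500, -18.000], [-21.250, 40.000]].
det J = -202.500.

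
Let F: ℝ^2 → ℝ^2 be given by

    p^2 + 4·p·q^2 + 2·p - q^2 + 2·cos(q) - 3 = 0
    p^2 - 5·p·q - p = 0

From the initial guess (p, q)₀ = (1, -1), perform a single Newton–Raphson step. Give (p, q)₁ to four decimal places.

At (1, -1): F = (4.080605, 5.0000).
Jacobian J = [[2·p + 4·q^2 + 2, 8·p·q - 2·q - 2·sin(q)], [2·p - 5·q - 1, -5·p]].
At the point, J = [[8.0000, -4.317058], [6.0000, -5.0000]] (det J = -14.097652).
Solving J·Δ = −F gives Δ = (0.0839, 1.1006).
Then the next iterate is (p, q)₁ = (1.0839, 0.1006).

(1.0839, 0.1006)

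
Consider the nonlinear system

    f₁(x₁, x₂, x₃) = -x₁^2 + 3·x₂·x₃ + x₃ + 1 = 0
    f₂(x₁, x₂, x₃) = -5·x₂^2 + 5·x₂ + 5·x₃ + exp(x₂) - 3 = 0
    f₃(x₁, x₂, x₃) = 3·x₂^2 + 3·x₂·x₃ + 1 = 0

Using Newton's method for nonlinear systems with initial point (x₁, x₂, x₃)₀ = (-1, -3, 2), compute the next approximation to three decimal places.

At (-1, -3, 2): F = (-16.000, -52.95021, 10.000).
Jacobian J = [[-2·x₁, 3·x₃, 3·x₂ + 1], [0, -10·x₂ + exp(x₂) + 5, 5], [0, 6·x₂ + 3·x₃, 3·x₂]].
At the point, J = [[2.000, 6.000, -8.000], [0.000, 35.04979, 5.000], [0.000, -12.000, -9.000]] (det J = -510.89617).
Solving J·Δ = −F gives Δ = (-1.471, 1.670, -1.115).
Then the next iterate is (x₁, x₂, x₃)₁ = (-2.471, -1.330, 0.885).

(-2.471, -1.330, 0.885)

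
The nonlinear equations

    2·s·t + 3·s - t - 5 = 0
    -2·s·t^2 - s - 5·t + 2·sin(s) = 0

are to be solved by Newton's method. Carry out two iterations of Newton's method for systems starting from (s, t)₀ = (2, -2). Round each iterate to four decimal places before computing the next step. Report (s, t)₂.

At (2, -2): F = (-5.0000, -6.181405).
Jacobian J = [[2·t + 3, 2·s - 1], [-2·t^2 + 2·cos(s) - 1, -4·s·t - 5]].
At the point, J = [[-1.0000, 3.0000], [-9.832294, 11.0000]] (det J = 18.496881).
Solving J·Δ = −F gives Δ = (1.9709, 2.3236).
Then the next iterate is (s, t)₁ = (3.9709, 0.3236).
Round to (3.9709, 0.3236) and repeat: F = (9.159066, -7.895469), J = [[3.6472, 6.9418], [-2.560207, -10.139933]].
Δ = (-1.9815, -0.2784), so (s, t)₂ = (1.9894, 0.0452).

(1.9894, 0.0452)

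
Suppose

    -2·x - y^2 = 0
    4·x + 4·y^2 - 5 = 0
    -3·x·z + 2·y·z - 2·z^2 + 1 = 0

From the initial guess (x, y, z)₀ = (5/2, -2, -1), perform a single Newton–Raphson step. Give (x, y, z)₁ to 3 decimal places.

(-1.250, -1.625, -1.200)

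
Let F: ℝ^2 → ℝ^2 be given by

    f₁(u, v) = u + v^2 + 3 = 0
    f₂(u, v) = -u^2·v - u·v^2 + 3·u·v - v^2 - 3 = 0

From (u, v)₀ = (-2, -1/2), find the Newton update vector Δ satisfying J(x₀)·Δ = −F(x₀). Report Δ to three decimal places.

(-0.780, 0.470)

At (-2, -1/2): F = (1.250, 2.250).
Jacobian J = [[1, 2·v], [-2·u·v - v^2 + 3·v, -u^2 - 2·u·v + 3·u - 2·v]].
At the point, J = [[1.000, -1.000], [-3.750, -11.000]] (det J = -14.750).
Solving J·Δ = −F gives Δ = (-0.780, 0.470).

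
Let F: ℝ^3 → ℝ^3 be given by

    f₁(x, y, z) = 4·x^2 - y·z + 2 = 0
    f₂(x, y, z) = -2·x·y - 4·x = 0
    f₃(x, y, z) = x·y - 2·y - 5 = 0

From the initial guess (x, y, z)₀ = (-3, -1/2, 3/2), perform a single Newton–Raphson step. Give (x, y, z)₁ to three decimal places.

(-1.333, -1.167, 2.000)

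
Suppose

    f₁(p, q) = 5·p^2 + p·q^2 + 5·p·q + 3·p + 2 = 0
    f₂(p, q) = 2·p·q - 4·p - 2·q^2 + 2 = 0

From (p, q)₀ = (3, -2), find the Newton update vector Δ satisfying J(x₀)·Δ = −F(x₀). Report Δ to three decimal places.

At (3, -2): F = (38.000, -30.000).
Jacobian J = [[10·p + q^2 + 5·q + 3, 2·p·q + 5·p], [2·q - 4, 2·p - 4·q]].
At the point, J = [[27.000, 3.000], [-8.000, 14.000]] (det J = 402.000).
Solving J·Δ = −F gives Δ = (-1.547, 1.259).

(-1.547, 1.259)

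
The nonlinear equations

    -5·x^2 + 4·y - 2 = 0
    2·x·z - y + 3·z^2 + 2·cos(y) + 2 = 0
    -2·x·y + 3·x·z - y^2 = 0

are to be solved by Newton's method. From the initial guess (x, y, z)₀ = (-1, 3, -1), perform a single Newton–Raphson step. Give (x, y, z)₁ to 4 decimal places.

At (-1, 3, -1): F = (5.0000, 2.020015, 0.0000).
Jacobian J = [[-10·x, 4, 0], [2·z, -2·sin(y) - 1, 2·x + 6·z], [-2·y + 3·z, -2·x - 2·y, 3·x]].
At the point, J = [[10.0000, 4.0000, 0.0000], [-2.0000, -1.282240, -8.0000], [-9.0000, -4.0000, -3.0000]] (det J = -17.532800).
Solving J·Δ = −F gives Δ = (-6.6462, 15.3655, -0.5487).
Then the next iterate is (x, y, z)₁ = (-7.6462, 18.3655, -1.5487).

(-7.6462, 18.3655, -1.5487)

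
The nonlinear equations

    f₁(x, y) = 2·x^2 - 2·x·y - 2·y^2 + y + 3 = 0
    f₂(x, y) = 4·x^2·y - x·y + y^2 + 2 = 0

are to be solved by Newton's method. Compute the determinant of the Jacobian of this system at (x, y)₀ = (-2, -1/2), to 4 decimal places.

J = [[4·x - 2·y, -2·x - 4·y + 1], [8·x·y - y, 4·x^2 - x + 2·y]].
At the point, J = [[-7.0000, 7.0000], [8.5000, 17.0000]].
det J = -178.5000.

-178.5000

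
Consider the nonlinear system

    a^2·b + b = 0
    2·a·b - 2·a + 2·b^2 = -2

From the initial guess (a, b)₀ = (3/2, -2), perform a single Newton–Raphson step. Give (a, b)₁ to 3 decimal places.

(0.909, -1.091)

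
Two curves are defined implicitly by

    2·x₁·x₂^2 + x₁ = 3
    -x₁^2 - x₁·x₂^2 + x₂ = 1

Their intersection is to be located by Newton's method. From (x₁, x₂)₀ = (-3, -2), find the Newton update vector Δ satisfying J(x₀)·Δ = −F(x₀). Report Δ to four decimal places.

(2.2449, 0.4082)

At (-3, -2): F = (-30.0000, 0.0000).
Jacobian J = [[2·x₂^2 + 1, 4·x₁·x₂], [-2·x₁ - x₂^2, -2·x₁·x₂ + 1]].
At the point, J = [[9.0000, 24.0000], [2.0000, -11.0000]] (det J = -147.0000).
Solving J·Δ = −F gives Δ = (2.2449, 0.4082).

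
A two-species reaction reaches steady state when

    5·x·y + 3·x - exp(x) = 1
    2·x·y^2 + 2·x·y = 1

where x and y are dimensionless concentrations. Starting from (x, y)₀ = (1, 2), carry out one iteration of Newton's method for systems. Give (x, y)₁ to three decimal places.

(0.117, 1.960)

At (1, 2): F = (9.28172, 11.000).
Jacobian J = [[5·y - exp(x) + 3, 5·x], [2·y^2 + 2·y, 4·x·y + 2·x]].
At the point, J = [[10.28172, 5.000], [12.000, 10.000]] (det J = 42.81718).
Solving J·Δ = −F gives Δ = (-0.883, -0.040).
Then the next iterate is (x, y)₁ = (0.117, 1.960).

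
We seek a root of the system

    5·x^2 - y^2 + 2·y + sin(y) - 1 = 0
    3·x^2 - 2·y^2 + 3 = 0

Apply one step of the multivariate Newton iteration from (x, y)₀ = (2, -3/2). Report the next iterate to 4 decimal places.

(1.6066, -2.4631)

At (2, -3/2): F = (12.752505, 10.5000).
Jacobian J = [[10·x, -2·y + cos(y) + 2], [6·x, -4·y]].
At the point, J = [[20.0000, 5.070737], [12.0000, 6.0000]] (det J = 59.151154).
Solving J·Δ = −F gives Δ = (-0.3934, -0.9631).
Then the next iterate is (x, y)₁ = (1.6066, -2.4631).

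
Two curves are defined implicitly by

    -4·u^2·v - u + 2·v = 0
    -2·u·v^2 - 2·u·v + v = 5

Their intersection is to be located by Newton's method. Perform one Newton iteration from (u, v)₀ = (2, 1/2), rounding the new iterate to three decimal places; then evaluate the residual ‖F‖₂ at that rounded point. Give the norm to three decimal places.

24.200

At (2, 1/2): F = (-9.000, -7.500).
Jacobian J = [[-8·u·v - 1, -4·u^2 + 2], [-2·v^2 - 2·v, -4·u·v - 2·u + 1]].
At the point, J = [[-9.000, -14.000], [-1.500, -7.000]] (det J = 42.000).
Solving J·Δ = −F gives Δ = (1.000, -1.286).
Then the next iterate is (u, v)₁ = (3.000, -0.786).
Re-evaluating at (3.000, -0.786): F = (23.724, -4.77678), so ‖F‖₂ = 24.200.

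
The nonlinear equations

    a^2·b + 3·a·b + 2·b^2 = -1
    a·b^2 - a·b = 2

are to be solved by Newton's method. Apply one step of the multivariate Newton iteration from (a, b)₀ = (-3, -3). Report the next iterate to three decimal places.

(-2.829, -1.288)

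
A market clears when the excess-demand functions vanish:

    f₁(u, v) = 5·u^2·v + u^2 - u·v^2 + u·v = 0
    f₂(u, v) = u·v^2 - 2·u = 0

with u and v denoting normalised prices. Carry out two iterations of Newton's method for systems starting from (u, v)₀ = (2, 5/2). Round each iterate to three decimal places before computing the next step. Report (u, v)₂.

At (2, 5/2): F = (46.500, 8.500).
Jacobian J = [[10·u·v + 2·u - v^2 + v, 5·u^2 - 2·u·v + u], [v^2 - 2, 2·u·v]].
At the point, J = [[50.250, 12.000], [4.250, 10.000]] (det J = 451.500).
Solving J·Δ = −F gives Δ = (-0.804, -0.508).
Then the next iterate is (u, v)₁ = (1.196, 1.992).
Round to (1.196, 1.992) and repeat: F = (13.31399, 2.35380), J = [[24.24026, 3.58322], [1.96806, 4.76486]].
Δ = (-0.507, -0.285), so (u, v)₂ = (0.689, 1.707).

(0.689, 1.707)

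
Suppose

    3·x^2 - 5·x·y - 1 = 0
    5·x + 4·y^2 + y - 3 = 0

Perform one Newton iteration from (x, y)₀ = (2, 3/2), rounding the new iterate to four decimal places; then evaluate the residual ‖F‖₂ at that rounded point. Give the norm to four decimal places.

3.5610

At (2, 3/2): F = (-4.0000, 17.5000).
Jacobian J = [[6·x - 5·y, -5·x], [5, 8·y + 1]].
At the point, J = [[4.5000, -10.0000], [5.0000, 13.0000]] (det J = 108.5000).
Solving J·Δ = −F gives Δ = (-1.1336, -0.9101).
Then the next iterate is (x, y)₁ = (0.8664, 0.5899).
Re-evaluating at (0.8664, 0.5899): F = (-1.303500, 3.313828), so ‖F‖₂ = 3.5610.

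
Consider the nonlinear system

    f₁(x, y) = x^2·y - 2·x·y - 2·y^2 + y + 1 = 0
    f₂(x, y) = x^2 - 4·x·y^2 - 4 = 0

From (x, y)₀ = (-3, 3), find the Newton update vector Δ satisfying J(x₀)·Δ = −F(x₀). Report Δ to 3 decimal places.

At (-3, 3): F = (31.000, 113.000).
Jacobian J = [[2·x·y - 2·y, x^2 - 2·x - 4·y + 1], [2·x - 4·y^2, -8·x·y]].
At the point, J = [[-24.000, 4.000], [-42.000, 72.000]] (det J = -1560.000).
Solving J·Δ = −F gives Δ = (1.141, -0.904).

(1.141, -0.904)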